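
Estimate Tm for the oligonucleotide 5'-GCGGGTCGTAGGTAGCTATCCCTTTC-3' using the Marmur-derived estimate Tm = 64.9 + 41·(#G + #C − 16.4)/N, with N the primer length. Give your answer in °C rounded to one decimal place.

62.7°C

Base counts: A=3, T=8, G=8, C=7; G+C = 15, N = 26.
Tm = 64.9 + 41·(15 − 16.4)/26 = 64.9 + -57.40/26 = 62.7°C.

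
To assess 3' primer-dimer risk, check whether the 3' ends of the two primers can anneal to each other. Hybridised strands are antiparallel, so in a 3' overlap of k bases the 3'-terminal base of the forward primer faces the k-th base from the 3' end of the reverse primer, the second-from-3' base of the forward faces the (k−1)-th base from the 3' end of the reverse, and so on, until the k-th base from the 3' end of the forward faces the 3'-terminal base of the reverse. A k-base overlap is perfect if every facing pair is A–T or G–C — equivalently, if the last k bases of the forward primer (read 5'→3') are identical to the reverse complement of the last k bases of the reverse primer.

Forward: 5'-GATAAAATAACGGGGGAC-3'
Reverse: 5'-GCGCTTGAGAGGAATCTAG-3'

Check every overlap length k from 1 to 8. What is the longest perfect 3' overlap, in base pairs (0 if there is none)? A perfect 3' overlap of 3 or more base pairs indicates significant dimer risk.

Longest perfect overlap: 1 complementary base pair; below the dimer-risk threshold (threshold 3).

Last 8 bases (5'→3') — forward …CGGGGGAC, reverse …GAATCTAG.
Reverse complement of the reverse primer's last 8 bases: CTAGATTC; its first k bases are the reverse complement of the reverse primer's last k bases, so a perfect k-base overlap needs the forward primer's last k bases to equal them.
Comparing (forward last k vs required): k=1: C vs C ✓; k=2: AC vs CT ✗; k=3: GAC vs CTA ✗; k=4: GGAC vs CTAG ✗; k=5: GGGAC vs CTAGA ✗; k=6: GGGGAC vs CTAGAT ✗; k=7: GGGGGAC vs CTAGATT ✗; k=8: CGGGGGAC vs CTAGATTC ✗.
Only k = 1 is perfect, so the longest perfect 3' overlap is 1.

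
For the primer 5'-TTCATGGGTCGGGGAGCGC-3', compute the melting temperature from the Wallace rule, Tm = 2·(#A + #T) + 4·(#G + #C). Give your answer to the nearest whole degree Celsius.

64°C

Base counts: A=2, T=4, G=9, C=4 (length 19).
Tm = 2·(2+4) + 4·(9+4) = 2·6 + 4·13 = 12 + 52 = 64°C.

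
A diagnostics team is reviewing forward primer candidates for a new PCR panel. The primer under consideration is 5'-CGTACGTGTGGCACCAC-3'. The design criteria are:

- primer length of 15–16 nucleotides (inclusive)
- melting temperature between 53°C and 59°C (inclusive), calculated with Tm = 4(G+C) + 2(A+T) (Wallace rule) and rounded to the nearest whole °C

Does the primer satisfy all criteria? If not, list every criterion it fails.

Fails: length.

Base counts: A=3, T=3, G=5, C=6 (length 17).
length: length 17, outside 15–16 ✗
Tm: Tm = 2·6 + 4·11 = 56°C ✓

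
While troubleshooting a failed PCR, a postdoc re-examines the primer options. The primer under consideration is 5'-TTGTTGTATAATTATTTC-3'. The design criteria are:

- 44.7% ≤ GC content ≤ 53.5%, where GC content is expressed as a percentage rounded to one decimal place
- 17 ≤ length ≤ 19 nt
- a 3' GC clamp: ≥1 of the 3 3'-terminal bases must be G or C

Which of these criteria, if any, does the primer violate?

Base counts: A=4, T=11, G=2, C=1 (length 18).
GC content: GC 3/18 = 16.7%, outside 44.7–53.5% ✗
length: length 18 ✓
GC clamp: 3' end TTC has 1 G/C ✓

Fails: GC content.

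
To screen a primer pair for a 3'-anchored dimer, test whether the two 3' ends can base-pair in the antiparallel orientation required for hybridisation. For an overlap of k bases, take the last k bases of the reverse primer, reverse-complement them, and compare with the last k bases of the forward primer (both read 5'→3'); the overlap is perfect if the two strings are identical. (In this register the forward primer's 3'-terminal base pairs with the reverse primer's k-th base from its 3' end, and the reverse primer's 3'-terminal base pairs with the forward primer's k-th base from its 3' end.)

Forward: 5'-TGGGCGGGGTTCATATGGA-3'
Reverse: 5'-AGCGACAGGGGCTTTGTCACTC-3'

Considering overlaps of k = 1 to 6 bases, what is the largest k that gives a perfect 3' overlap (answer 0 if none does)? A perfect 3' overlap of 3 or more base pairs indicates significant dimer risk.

Last 6 bases (5'→3') — forward …TATGGA, reverse …TCACTC.
Reverse complement of the reverse primer's last 6 bases: GAGTGA; its first k bases are the reverse complement of the reverse primer's last k bases, so a perfect k-base overlap needs the forward primer's last k bases to equal them.
Comparing (forward last k vs required): k=1: A vs G ✗; k=2: GA vs GA ✓; k=3: GGA vs GAG ✗; k=4: TGGA vs GAGT ✗; k=5: ATGGA vs GAGTG ✗; k=6: TATGGA vs GAGTGA ✗.
Only k = 2 is perfect, so the longest perfect 3' overlap is 2.

Longest perfect overlap: 2 complementary base pairs; below the dimer-risk threshold (threshold 3).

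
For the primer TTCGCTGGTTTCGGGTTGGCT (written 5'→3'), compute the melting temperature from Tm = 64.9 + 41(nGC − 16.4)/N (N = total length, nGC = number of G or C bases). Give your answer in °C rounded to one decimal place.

56.3°C

Base counts: A=0, T=9, G=8, C=4; G+C = 12, N = 21.
Tm = 64.9 + 41·(12 − 16.4)/21 = 64.9 + -180.40/21 = 56.3°C.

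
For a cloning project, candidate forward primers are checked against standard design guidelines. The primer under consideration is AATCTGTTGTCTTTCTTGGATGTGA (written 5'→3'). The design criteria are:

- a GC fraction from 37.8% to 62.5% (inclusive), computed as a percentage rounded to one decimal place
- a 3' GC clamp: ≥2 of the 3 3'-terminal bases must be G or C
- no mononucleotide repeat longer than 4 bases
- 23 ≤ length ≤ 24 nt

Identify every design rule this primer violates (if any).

Fails: GC content, GC clamp, length.

Base counts: A=4, T=12, G=6, C=3 (length 25).
GC content: GC 9/25 = 36.0%, outside 37.8–62.5% ✗
GC clamp: 3' end TGA has 1 G/C, need ≥2 ✗
homopolymer run: longest run = 3 ✓
length: length 25, outside 23–24 ✗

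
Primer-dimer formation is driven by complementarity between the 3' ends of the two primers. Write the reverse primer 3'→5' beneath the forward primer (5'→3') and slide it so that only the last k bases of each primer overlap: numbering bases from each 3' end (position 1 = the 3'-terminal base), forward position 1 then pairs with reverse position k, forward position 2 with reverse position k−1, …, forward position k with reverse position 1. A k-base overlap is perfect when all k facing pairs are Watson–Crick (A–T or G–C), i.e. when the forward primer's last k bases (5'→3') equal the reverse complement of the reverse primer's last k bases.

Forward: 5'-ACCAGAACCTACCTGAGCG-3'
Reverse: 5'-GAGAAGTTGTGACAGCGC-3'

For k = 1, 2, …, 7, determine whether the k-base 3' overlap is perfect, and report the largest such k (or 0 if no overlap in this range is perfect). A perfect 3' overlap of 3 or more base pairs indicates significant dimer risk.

Longest perfect overlap: 3 complementary base pairs; significant dimer risk (threshold 3).

Last 7 bases (5'→3') — forward …CTGAGCG, reverse …ACAGCGC.
Reverse complement of the reverse primer's last 7 bases: GCGCTGT; its first k bases are the reverse complement of the reverse primer's last k bases, so a perfect k-base overlap needs the forward primer's last k bases to equal them.
Comparing (forward last k vs required): k=1: G vs G ✓; k=2: CG vs GC ✗; k=3: GCG vs GCG ✓; k=4: AGCG vs GCGC ✗; k=5: GAGCG vs GCGCT ✗; k=6: TGAGCG vs GCGCTG ✗; k=7: CTGAGCG vs GCGCTGT ✗.
Perfect overlaps at k = 1, 3; the largest is 3.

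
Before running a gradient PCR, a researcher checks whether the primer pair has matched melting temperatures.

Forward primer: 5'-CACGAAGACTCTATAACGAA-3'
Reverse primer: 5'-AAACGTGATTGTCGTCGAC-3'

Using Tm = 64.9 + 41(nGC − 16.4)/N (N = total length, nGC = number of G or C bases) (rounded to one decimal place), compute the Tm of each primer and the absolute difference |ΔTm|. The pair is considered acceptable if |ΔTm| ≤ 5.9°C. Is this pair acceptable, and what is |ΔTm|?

|ΔTm| = 1.2°C; the pair is acceptable.

Forward: G+C = 8, N = 20 → Tm = 64.9 + 41·(8 − 16.4)/20 = 47.7°C.
Reverse: G+C = 9, N = 19 → Tm = 64.9 + 41·(9 − 16.4)/19 = 48.9°C.
|ΔTm| = |47.7 − 48.9| = 1.2°C, ≤ 5.9°C.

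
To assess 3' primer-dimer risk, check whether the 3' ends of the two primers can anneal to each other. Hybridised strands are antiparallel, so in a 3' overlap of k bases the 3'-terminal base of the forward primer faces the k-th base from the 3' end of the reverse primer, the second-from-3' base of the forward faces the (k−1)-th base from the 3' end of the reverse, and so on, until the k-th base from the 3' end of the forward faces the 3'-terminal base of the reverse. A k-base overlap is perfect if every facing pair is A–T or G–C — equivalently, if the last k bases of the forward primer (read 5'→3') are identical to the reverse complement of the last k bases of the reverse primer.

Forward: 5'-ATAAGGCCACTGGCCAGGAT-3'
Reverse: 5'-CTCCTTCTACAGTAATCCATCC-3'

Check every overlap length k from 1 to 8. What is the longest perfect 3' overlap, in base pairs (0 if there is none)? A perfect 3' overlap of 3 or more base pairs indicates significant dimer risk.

Longest perfect overlap: 4 complementary base pairs; significant dimer risk (threshold 3).

Last 8 bases (5'→3') — forward …GCCAGGAT, reverse …ATCCATCC.
Reverse complement of the reverse primer's last 8 bases: GGATGGAT; its first k bases are the reverse complement of the reverse primer's last k bases, so a perfect k-base overlap needs the forward primer's last k bases to equal them.
Comparing (forward last k vs required): k=1: T vs G ✗; k=2: AT vs GG ✗; k=3: GAT vs GGA ✗; k=4: GGAT vs GGAT ✓; k=5: AGGAT vs GGATG ✗; k=6: CAGGAT vs GGATGG ✗; k=7: CCAGGAT vs GGATGGA ✗; k=8: GCCAGGAT vs GGATGGAT ✗.
Only k = 4 is perfect, so the longest perfect 3' overlap is 4.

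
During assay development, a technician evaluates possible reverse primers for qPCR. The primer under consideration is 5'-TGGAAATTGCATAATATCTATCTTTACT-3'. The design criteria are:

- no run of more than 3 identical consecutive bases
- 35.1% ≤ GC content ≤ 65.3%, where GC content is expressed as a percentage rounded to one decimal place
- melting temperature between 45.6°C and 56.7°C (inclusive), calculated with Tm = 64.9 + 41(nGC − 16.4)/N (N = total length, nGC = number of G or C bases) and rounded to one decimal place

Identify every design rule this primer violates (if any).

Fails: GC content.

Base counts: A=9, T=12, G=3, C=4 (length 28).
homopolymer run: longest run = 3 ✓
GC content: GC 7/28 = 25.0%, outside 35.1–65.3% ✗
Tm: Tm = 64.9 + 41·(7 − 16.4)/28 = 51.1°C ✓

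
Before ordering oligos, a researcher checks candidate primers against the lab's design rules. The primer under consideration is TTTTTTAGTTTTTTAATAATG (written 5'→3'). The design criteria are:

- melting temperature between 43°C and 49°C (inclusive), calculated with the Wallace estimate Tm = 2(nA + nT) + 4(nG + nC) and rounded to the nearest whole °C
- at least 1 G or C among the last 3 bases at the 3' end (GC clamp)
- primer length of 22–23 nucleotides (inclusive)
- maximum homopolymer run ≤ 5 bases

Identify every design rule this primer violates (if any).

Fails: length, homopolymer run.

Base counts: A=5, T=14, G=2, C=0 (length 21).
Tm: Tm = 2·19 + 4·2 = 46°C ✓
GC clamp: 3' end ATG has 1 G/C ✓
length: length 21, outside 22–23 ✗
homopolymer run: longest run = 6, exceeds 5 ✗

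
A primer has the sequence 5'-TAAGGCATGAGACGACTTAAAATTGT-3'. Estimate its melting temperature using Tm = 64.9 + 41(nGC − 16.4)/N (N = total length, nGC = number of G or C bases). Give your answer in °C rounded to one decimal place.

Base counts: A=10, T=7, G=6, C=3; G+C = 9, N = 26.
Tm = 64.9 + 41·(9 − 16.4)/26 = 64.9 + -303.40/26 = 53.2°C.

53.2°C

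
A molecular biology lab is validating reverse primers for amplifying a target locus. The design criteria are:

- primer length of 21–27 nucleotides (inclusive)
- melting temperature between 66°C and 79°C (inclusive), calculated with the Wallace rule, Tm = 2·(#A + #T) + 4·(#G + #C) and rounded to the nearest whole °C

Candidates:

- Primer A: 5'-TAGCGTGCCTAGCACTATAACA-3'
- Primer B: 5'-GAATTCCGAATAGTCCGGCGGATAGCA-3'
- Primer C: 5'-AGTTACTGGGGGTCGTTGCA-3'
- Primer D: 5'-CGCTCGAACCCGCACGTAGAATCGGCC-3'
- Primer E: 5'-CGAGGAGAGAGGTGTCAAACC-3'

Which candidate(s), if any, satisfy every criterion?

Primer A (22 nt, A=7 T=5 G=4 C=6): length 22 ✓; Tm = 2·12 + 4·10 = 64°C, outside 66–79°C ✗ — fails.
Primer B (27 nt, A=8 T=5 G=8 C=6): length 27 ✓; Tm = 2·13 + 4·14 = 82°C, outside 66–79°C ✗ — fails.
Primer C (20 nt, A=3 T=6 G=8 C=3): length 20, outside 21–27 ✗; Tm = 2·9 + 4·11 = 62°C, outside 66–79°C ✗ — fails.
Primer D (27 nt, A=6 T=3 G=7 C=11): length 27 ✓; Tm = 2·9 + 4·18 = 90°C, outside 66–79°C ✗ — fails.
Primer E (21 nt, A=7 T=2 G=8 C=4): length 21 ✓; Tm = 2·9 + 4·12 = 66°C ✓ — passes.

Primer E only.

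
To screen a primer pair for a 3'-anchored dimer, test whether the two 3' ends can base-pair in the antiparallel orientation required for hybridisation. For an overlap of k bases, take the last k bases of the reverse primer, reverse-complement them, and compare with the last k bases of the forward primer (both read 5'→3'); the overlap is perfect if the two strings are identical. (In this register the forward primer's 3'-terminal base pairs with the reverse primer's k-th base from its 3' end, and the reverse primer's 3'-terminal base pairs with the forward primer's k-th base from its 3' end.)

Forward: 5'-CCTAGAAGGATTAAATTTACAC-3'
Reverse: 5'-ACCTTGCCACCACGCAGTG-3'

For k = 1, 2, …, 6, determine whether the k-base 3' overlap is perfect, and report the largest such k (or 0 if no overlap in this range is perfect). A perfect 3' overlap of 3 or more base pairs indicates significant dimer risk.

Last 6 bases (5'→3') — forward …TTACAC, reverse …GCAGTG.
Reverse complement of the reverse primer's last 6 bases: CACTGC; its first k bases are the reverse complement of the reverse primer's last k bases, so a perfect k-base overlap needs the forward primer's last k bases to equal them.
Comparing (forward last k vs required): k=1: C vs C ✓; k=2: AC vs CA ✗; k=3: CAC vs CAC ✓; k=4: ACAC vs CACT ✗; k=5: TACAC vs CACTG ✗; k=6: TTACAC vs CACTGC ✗.
Perfect overlaps at k = 1, 3; the largest is 3.

Longest perfect overlap: 3 complementary base pairs; significant dimer risk (threshold 3).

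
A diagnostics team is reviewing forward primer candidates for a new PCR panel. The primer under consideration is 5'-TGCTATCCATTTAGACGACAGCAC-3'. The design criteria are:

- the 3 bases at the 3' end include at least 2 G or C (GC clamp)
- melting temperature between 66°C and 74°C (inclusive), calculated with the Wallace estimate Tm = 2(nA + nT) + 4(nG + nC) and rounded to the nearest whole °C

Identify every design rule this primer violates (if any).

Meets all criteria.

Base counts: A=7, T=6, G=4, C=7 (length 24).
GC clamp: 3' end CAC has 2 G/C ✓
Tm: Tm = 2·13 + 4·11 = 70°C ✓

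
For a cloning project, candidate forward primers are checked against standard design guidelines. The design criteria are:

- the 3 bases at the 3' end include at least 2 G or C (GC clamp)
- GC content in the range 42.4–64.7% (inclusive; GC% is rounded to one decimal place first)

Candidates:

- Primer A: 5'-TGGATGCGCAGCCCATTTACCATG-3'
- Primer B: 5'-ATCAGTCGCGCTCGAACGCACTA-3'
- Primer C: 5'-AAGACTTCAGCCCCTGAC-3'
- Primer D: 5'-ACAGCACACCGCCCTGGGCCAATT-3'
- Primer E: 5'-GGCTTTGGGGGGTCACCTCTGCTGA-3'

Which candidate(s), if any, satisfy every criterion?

Primer A (24 nt, A=5 T=6 G=6 C=7): 3' end ATG has 1 G/C, need ≥2 ✗; GC 13/24 = 54.2% ✓ — fails.
Primer B (23 nt, A=6 T=4 G=5 C=8): 3' end CTA has 1 G/C, need ≥2 ✗; GC 13/23 = 56.5% ✓ — fails.
Primer C (18 nt, A=5 T=3 G=3 C=7): 3' end GAC has 2 G/C ✓; GC 10/18 = 55.6% ✓ — passes.
Primer D (24 nt, A=6 T=3 G=5 C=10): 3' end ATT has 0 G/C, need ≥2 ✗; GC 15/24 = 62.5% ✓ — fails.
Primer E (25 nt, A=2 T=7 G=10 C=6): 3' end TGA has 1 G/C, need ≥2 ✗; GC 16/25 = 64.0% ✓ — fails.

Primer C only.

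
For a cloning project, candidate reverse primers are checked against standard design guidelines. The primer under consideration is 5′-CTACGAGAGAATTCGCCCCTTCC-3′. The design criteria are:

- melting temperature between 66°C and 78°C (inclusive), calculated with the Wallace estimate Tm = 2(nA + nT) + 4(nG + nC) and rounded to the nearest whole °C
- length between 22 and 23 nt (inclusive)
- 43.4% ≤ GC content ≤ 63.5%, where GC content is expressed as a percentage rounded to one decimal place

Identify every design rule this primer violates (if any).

Base counts: A=5, T=5, G=4, C=9 (length 23).
Tm: Tm = 2·10 + 4·13 = 72°C ✓
length: length 23 ✓
GC content: GC 13/23 = 56.5% ✓

Meets all criteria.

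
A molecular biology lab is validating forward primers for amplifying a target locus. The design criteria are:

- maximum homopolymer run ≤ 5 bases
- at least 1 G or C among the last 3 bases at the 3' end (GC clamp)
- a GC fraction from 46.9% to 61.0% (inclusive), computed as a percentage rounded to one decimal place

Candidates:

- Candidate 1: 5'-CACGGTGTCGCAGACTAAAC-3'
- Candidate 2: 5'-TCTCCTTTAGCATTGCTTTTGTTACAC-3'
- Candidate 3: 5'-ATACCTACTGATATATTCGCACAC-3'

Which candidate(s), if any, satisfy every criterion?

Candidate 1 (20 nt, A=6 T=3 G=5 C=6): longest run = 3 ✓; 3' end AAC has 1 G/C ✓; GC 11/20 = 55.0% ✓ — passes.
Candidate 2 (27 nt, A=4 T=13 G=3 C=7): longest run = 4 ✓; 3' end CAC has 2 G/C ✓; GC 10/27 = 37.0%, outside 46.9–61.0% ✗ — fails.
Candidate 3 (24 nt, A=8 T=7 G=2 C=7): longest run = 2 ✓; 3' end CAC has 2 G/C ✓; GC 9/24 = 37.5%, outside 46.9–61.0% ✗ — fails.

Candidate 1 only.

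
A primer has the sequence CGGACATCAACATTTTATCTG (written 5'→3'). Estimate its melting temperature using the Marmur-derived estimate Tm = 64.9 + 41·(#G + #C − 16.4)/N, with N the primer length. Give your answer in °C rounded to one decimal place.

48.5°C

Base counts: A=6, T=7, G=3, C=5; G+C = 8, N = 21.
Tm = 64.9 + 41·(8 − 16.4)/21 = 64.9 + -344.40/21 = 48.5°C.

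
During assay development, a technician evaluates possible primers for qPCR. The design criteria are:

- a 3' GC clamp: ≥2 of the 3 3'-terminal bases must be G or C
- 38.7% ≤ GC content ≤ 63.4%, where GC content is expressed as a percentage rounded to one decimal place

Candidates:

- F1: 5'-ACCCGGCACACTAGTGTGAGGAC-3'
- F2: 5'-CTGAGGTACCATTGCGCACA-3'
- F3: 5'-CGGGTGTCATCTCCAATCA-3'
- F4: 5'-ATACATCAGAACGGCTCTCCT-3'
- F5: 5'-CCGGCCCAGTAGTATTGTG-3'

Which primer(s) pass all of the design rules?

F1 (23 nt, A=6 T=3 G=7 C=7): 3' end GAC has 2 G/C ✓; GC 14/23 = 60.9% ✓ — passes.
F2 (20 nt, A=5 T=4 G=5 C=6): 3' end ACA has 1 G/C, need ≥2 ✗; GC 11/20 = 55.0% ✓ — fails.
F3 (19 nt, A=4 T=5 G=4 C=6): 3' end TCA has 1 G/C, need ≥2 ✗; GC 10/19 = 52.6% ✓ — fails.
F4 (21 nt, A=6 T=5 G=3 C=7): 3' end CCT has 2 G/C ✓; GC 10/21 = 47.6% ✓ — passes.
F5 (19 nt, A=3 T=5 G=6 C=5): 3' end GTG has 2 G/C ✓; GC 11/19 = 57.9% ✓ — passes.

F1, F4 and F5.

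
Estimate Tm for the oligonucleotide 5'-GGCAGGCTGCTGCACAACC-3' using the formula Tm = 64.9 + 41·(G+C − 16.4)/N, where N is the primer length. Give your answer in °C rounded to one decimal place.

Base counts: A=4, T=2, G=6, C=7; G+C = 13, N = 19.
Tm = 64.9 + 41·(13 − 16.4)/19 = 64.9 + -139.40/19 = 57.6°C.

57.6°C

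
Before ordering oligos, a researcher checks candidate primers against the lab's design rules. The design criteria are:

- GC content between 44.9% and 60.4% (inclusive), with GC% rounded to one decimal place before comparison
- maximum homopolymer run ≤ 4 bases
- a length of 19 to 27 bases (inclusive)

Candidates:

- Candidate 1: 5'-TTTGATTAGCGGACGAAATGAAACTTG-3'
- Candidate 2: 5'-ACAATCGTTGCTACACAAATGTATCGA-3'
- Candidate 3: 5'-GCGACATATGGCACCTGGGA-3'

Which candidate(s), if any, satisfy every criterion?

Candidate 3 only.

Candidate 1 (27 nt, A=9 T=8 G=7 C=3): GC 10/27 = 37.0%, outside 44.9–60.4% ✗; longest run = 3 ✓; length 27 ✓ — fails.
Candidate 2 (27 nt, A=10 T=7 G=4 C=6): GC 10/27 = 37.0%, outside 44.9–60.4% ✗; longest run = 3 ✓; length 27 ✓ — fails.
Candidate 3 (20 nt, A=5 T=3 G=7 C=5): GC 12/20 = 60.0% ✓; longest run = 3 ✓; length 20 ✓ — passes.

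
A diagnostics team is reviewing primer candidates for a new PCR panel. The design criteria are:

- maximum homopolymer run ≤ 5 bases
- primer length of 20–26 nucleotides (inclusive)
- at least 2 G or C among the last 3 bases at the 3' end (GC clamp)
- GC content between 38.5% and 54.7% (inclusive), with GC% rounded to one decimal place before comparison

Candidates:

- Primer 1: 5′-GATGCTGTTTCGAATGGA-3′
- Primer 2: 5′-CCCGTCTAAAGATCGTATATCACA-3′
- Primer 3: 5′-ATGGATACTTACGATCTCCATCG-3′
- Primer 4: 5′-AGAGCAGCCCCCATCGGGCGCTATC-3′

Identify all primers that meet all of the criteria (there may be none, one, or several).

Primer 3 only.

Primer 1 (18 nt, A=4 T=6 G=6 C=2): longest run = 3 ✓; length 18, outside 20–26 ✗; 3' end GGA has 2 G/C ✓; GC 8/18 = 44.4% ✓ — fails.
Primer 2 (24 nt, A=8 T=6 G=3 C=7): longest run = 3 ✓; length 24 ✓; 3' end ACA has 1 G/C, need ≥2 ✗; GC 10/24 = 41.7% ✓ — fails.
Primer 3 (23 nt, A=6 T=7 G=4 C=6): longest run = 2 ✓; length 23 ✓; 3' end TCG has 2 G/C ✓; GC 10/23 = 43.5% ✓ — passes.
Primer 4 (25 nt, A=5 T=3 G=7 C=10): longest run = 5 ✓; length 25 ✓; 3' end ATC has 1 G/C, need ≥2 ✗; GC 17/25 = 68.0%, outside 38.5–54.7% ✗ — fails.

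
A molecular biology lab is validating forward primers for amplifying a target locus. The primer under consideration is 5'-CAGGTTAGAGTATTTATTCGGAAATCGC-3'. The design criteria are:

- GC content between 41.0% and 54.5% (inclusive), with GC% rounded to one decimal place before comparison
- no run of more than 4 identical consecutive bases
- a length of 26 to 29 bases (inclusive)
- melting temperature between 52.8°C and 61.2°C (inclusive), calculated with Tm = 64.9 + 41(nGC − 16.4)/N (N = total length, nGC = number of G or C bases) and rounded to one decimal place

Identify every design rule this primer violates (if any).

Fails: GC content.

Base counts: A=8, T=9, G=7, C=4 (length 28).
GC content: GC 11/28 = 39.3%, outside 41.0–54.5% ✗
homopolymer run: longest run = 3 ✓
length: length 28 ✓
Tm: Tm = 64.9 + 41·(11 − 16.4)/28 = 57.0°C ✓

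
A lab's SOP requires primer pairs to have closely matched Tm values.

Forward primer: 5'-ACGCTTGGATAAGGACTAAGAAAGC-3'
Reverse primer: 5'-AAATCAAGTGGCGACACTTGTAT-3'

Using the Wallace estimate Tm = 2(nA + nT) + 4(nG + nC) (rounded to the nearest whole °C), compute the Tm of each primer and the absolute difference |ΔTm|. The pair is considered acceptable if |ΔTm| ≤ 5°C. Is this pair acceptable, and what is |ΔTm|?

Forward: A=10 T=4 G=7 C=4 → Tm = 2·14 + 4·11 = 72°C.
Reverse: A=8 T=6 G=5 C=4 → Tm = 2·14 + 4·9 = 64°C.
|ΔTm| = |72 − 64| = 8°C, > 5°C.

|ΔTm| = 8°C; the pair is not acceptable.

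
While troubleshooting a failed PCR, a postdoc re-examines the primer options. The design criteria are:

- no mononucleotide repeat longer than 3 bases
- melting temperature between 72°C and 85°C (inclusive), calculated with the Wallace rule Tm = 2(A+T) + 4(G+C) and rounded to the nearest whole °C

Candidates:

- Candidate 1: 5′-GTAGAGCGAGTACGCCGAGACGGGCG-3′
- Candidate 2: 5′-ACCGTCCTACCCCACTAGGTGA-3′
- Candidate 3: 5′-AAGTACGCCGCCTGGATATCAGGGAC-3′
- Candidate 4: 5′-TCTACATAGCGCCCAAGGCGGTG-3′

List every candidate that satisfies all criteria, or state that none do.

Candidate 3 and Candidate 4.

Candidate 1 (26 nt, A=6 T=2 G=12 C=6): longest run = 3 ✓; Tm = 2·8 + 4·18 = 88°C, outside 72–85°C ✗ — fails.
Candidate 2 (22 nt, A=5 T=4 G=4 C=9): longest run = 4, exceeds 3 ✗; Tm = 2·9 + 4·13 = 70°C, outside 72–85°C ✗ — fails.
Candidate 3 (26 nt, A=7 T=4 G=8 C=7): longest run = 3 ✓; Tm = 2·11 + 4·15 = 82°C ✓ — passes.
Candidate 4 (23 nt, A=5 T=4 G=7 C=7): longest run = 3 ✓; Tm = 2·9 + 4·14 = 74°C ✓ — passes.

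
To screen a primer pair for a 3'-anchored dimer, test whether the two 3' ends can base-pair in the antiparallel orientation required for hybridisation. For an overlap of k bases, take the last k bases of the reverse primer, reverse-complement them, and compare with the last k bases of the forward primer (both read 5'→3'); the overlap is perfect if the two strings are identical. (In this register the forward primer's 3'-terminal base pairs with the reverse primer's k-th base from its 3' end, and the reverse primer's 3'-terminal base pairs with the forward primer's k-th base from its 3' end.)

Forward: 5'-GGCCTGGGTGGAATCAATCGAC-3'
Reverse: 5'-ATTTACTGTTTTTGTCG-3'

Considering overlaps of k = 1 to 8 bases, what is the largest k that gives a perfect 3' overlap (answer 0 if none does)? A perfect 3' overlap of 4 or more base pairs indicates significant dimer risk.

Last 8 bases (5'→3') — forward …CAATCGAC, reverse …TTTTGTCG.
Reverse complement of the reverse primer's last 8 bases: CGACAAAA; its first k bases are the reverse complement of the reverse primer's last k bases, so a perfect k-base overlap needs the forward primer's last k bases to equal them.
Comparing (forward last k vs required): k=1: C vs C ✓; k=2: AC vs CG ✗; k=3: GAC vs CGA ✗; k=4: CGAC vs CGAC ✓; k=5: TCGAC vs CGACA ✗; k=6: ATCGAC vs CGACAA ✗; k=7: AATCGAC vs CGACAAA ✗; k=8: CAATCGAC vs CGACAAAA ✗.
Perfect overlaps at k = 1, 4; the largest is 4.

Longest perfect overlap: 4 complementary base pairs; significant dimer risk (threshold 4).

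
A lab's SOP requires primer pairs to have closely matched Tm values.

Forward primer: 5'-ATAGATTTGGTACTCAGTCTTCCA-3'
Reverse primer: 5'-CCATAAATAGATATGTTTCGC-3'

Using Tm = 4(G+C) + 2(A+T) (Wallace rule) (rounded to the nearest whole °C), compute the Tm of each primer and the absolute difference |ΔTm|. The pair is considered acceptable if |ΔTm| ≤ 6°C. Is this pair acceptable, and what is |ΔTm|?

Forward: A=6 T=9 G=4 C=5 → Tm = 2·15 + 4·9 = 66°C.
Reverse: A=7 T=7 G=3 C=4 → Tm = 2·14 + 4·7 = 56°C.
|ΔTm| = |66 − 56| = 10°C, > 6°C.

|ΔTm| = 10°C; the pair is not acceptable.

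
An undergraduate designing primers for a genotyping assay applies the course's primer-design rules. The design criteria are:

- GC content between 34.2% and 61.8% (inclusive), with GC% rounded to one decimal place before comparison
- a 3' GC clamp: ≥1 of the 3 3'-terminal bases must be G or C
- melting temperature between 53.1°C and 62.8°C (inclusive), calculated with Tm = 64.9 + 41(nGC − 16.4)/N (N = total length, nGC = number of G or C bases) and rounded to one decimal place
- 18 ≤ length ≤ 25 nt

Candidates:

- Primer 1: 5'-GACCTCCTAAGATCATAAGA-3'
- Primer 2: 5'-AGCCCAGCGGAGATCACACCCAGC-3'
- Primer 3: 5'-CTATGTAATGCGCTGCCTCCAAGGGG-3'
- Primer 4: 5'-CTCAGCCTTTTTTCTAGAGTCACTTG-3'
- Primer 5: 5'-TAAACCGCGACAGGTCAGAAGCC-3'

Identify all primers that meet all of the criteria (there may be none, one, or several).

Primer 1 (20 nt, A=8 T=4 G=3 C=5): GC 8/20 = 40.0% ✓; 3' end AGA has 1 G/C ✓; Tm = 64.9 + 41·(8 − 16.4)/20 = 47.7°C, outside 53.1–62.8°C ✗; length 20 ✓ — fails.
Primer 2 (24 nt, A=7 T=1 G=6 C=10): GC 16/24 = 66.7%, outside 34.2–61.8% ✗; 3' end AGC has 2 G/C ✓; Tm = 64.9 + 41·(16 − 16.4)/24 = 64.2°C, outside 53.1–62.8°C ✗; length 24 ✓ — fails.
Primer 3 (26 nt, A=5 T=6 G=8 C=7): GC 15/26 = 57.7% ✓; 3' end GGG has 3 G/C ✓; Tm = 64.9 + 41·(15 − 16.4)/26 = 62.7°C ✓; length 26, outside 18–25 ✗ — fails.
Primer 4 (26 nt, A=4 T=11 G=4 C=7): GC 11/26 = 42.3% ✓; 3' end TTG has 1 G/C ✓; Tm = 64.9 + 41·(11 − 16.4)/26 = 56.4°C ✓; length 26, outside 18–25 ✗ — fails.
Primer 5 (23 nt, A=8 T=2 G=6 C=7): GC 13/23 = 56.5% ✓; 3' end GCC has 3 G/C ✓; Tm = 64.9 + 41·(13 − 16.4)/23 = 58.8°C ✓; length 23 ✓ — passes.

Primer 5 only.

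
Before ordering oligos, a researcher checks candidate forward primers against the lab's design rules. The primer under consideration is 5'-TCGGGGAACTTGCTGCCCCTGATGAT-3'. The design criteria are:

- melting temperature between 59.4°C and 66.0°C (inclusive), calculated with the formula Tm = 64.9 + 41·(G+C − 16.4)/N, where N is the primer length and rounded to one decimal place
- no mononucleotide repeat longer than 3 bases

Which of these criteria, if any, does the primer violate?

Base counts: A=4, T=7, G=8, C=7 (length 26).
Tm: Tm = 64.9 + 41·(15 − 16.4)/26 = 62.7°C ✓
homopolymer run: longest run = 4, exceeds 3 ✗

Fails: homopolymer run.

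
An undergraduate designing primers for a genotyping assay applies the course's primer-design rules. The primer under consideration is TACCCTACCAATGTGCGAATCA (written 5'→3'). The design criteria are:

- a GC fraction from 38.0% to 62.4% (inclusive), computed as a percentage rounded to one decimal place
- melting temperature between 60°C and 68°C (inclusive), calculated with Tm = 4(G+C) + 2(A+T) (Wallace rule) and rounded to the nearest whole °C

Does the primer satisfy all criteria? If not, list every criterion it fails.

Base counts: A=7, T=5, G=3, C=7 (length 22).
GC content: GC 10/22 = 45.5% ✓
Tm: Tm = 2·12 + 4·10 = 64°C ✓

Meets all criteria.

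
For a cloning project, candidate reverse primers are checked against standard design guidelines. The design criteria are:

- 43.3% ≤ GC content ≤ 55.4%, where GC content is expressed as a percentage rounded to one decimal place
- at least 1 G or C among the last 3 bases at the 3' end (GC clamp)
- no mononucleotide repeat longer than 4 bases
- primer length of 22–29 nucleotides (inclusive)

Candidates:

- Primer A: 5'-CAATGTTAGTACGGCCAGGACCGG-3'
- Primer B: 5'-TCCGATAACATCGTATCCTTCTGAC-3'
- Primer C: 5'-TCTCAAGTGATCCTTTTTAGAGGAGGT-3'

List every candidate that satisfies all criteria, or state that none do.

Primer A (24 nt, A=6 T=4 G=8 C=6): GC 14/24 = 58.3%, outside 43.3–55.4% ✗; 3' end CGG has 3 G/C ✓; longest run = 2 ✓; length 24 ✓ — fails.
Primer B (25 nt, A=6 T=8 G=3 C=8): GC 11/25 = 44.0% ✓; 3' end GAC has 2 G/C ✓; longest run = 2 ✓; length 25 ✓ — passes.
Primer C (27 nt, A=6 T=10 G=7 C=4): GC 11/27 = 40.7%, outside 43.3–55.4% ✗; 3' end GGT has 2 G/C ✓; longest run = 5, exceeds 4 ✗; length 27 ✓ — fails.

Primer B only.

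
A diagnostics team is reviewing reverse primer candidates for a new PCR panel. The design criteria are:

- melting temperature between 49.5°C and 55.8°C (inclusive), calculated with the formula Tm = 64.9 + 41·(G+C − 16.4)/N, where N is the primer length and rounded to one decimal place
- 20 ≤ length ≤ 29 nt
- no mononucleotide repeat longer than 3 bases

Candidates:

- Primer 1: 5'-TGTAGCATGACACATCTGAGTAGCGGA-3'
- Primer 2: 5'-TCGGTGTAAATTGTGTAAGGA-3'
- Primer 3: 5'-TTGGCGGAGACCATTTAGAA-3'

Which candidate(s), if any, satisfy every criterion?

Primer 3 only.

Primer 1 (27 nt, A=8 T=6 G=8 C=5): Tm = 64.9 + 41·(13 − 16.4)/27 = 59.7°C, outside 49.5–55.8°C ✗; length 27 ✓; longest run = 2 ✓ — fails.
Primer 2 (21 nt, A=6 T=7 G=7 C=1): Tm = 64.9 + 41·(8 − 16.4)/21 = 48.5°C, outside 49.5–55.8°C ✗; length 21 ✓; longest run = 3 ✓ — fails.
Primer 3 (20 nt, A=6 T=5 G=6 C=3): Tm = 64.9 + 41·(9 − 16.4)/20 = 49.7°C ✓; length 20 ✓; longest run = 3 ✓ — passes.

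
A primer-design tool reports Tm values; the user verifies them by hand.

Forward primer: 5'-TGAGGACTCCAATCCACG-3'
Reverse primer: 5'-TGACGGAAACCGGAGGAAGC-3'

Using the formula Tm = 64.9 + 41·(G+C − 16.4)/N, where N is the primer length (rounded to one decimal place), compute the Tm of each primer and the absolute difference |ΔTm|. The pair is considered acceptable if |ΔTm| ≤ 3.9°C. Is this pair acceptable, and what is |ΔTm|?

|ΔTm| = 5.6°C; the pair is not acceptable.

Forward: G+C = 10, N = 18 → Tm = 64.9 + 41·(10 − 16.4)/18 = 50.3°C.
Reverse: G+C = 12, N = 20 → Tm = 64.9 + 41·(12 − 16.4)/20 = 55.9°C.
|ΔTm| = |50.3 − 55.9| = 5.6°C, > 3.9°C.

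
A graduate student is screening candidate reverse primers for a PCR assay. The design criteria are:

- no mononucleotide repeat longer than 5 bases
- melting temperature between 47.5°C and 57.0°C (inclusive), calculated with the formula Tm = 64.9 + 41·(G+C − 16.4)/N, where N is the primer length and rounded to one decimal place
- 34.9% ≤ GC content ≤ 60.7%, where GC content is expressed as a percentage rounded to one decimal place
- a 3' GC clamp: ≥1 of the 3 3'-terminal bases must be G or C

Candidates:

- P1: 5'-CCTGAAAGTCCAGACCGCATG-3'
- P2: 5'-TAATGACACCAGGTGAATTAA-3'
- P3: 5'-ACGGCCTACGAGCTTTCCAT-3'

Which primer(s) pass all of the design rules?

P1 and P3.

P1 (21 nt, A=6 T=3 G=5 C=7): longest run = 3 ✓; Tm = 64.9 + 41·(12 − 16.4)/21 = 56.3°C ✓; GC 12/21 = 57.1% ✓; 3' end ATG has 1 G/C ✓ — passes.
P2 (21 nt, A=9 T=5 G=4 C=3): longest run = 2 ✓; Tm = 64.9 + 41·(7 − 16.4)/21 = 46.5°C, outside 47.5–57.0°C ✗; GC 7/21 = 33.3%, outside 34.9–60.7% ✗; 3' end TAA has 0 G/C, need ≥1 ✗ — fails.
P3 (20 nt, A=4 T=5 G=4 C=7): longest run = 3 ✓; Tm = 64.9 + 41·(11 − 16.4)/20 = 53.8°C ✓; GC 11/20 = 55.0% ✓; 3' end CAT has 1 G/C ✓ — passes.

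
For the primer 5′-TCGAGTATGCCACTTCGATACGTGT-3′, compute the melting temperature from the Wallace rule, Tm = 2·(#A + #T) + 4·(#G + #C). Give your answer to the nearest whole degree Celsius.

74°C

Base counts: A=5, T=8, G=6, C=6 (length 25).
Tm = 2·(5+8) + 4·(6+6) = 2·13 + 4·12 = 26 + 48 = 74°C.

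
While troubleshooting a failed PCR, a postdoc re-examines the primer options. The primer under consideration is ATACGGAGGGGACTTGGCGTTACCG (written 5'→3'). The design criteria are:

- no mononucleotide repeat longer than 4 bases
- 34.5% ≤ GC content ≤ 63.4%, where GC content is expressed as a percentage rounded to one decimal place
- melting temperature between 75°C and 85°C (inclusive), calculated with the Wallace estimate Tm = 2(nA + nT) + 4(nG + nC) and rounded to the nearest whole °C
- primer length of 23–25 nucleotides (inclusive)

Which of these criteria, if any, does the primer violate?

Meets all criteria.

Base counts: A=5, T=5, G=10, C=5 (length 25).
homopolymer run: longest run = 4 ✓
GC content: GC 15/25 = 60.0% ✓
Tm: Tm = 2·10 + 4·15 = 80°C ✓
length: length 25 ✓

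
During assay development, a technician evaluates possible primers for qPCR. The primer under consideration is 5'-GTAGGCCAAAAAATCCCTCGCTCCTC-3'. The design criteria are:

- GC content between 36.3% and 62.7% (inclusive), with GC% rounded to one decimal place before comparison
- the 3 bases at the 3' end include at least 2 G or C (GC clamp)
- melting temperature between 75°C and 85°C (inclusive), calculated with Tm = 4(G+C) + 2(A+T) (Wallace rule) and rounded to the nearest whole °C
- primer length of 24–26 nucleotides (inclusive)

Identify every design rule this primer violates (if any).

Base counts: A=7, T=5, G=4, C=10 (length 26).
GC content: GC 14/26 = 53.8% ✓
GC clamp: 3' end CTC has 2 G/C ✓
Tm: Tm = 2·12 + 4·14 = 80°C ✓
length: length 26 ✓

Meets all criteria.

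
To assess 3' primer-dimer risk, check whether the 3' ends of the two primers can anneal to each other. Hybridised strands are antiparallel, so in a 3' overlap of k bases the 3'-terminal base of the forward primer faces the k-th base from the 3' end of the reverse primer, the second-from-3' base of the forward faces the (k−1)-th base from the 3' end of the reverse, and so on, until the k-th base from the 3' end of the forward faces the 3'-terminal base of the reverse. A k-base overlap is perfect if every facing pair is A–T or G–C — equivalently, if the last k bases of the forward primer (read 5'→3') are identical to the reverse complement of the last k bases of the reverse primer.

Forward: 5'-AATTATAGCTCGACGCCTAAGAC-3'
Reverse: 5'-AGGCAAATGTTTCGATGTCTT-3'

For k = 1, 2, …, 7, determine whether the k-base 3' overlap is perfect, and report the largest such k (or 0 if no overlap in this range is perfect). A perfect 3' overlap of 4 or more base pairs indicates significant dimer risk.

Longest perfect overlap: 5 complementary base pairs; significant dimer risk (threshold 4).

Last 7 bases (5'→3') — forward …CTAAGAC, reverse …ATGTCTT.
Reverse complement of the reverse primer's last 7 bases: AAGACAT; its first k bases are the reverse complement of the reverse primer's last k bases, so a perfect k-base overlap needs the forward primer's last k bases to equal them.
Comparing (forward last k vs required): k=1: C vs A ✗; k=2: AC vs AA ✗; k=3: GAC vs AAG ✗; k=4: AGAC vs AAGA ✗; k=5: AAGAC vs AAGAC ✓; k=6: TAAGAC vs AAGACA ✗; k=7: CTAAGAC vs AAGACAT ✗.
Only k = 5 is perfect, so the longest perfect 3' overlap is 5.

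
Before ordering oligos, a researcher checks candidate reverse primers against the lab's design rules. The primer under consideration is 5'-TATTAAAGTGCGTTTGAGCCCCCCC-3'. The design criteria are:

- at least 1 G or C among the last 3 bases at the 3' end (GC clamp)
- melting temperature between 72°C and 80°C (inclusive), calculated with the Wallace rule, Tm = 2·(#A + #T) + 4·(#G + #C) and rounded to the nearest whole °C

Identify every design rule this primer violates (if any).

Meets all criteria.

Base counts: A=5, T=7, G=5, C=8 (length 25).
GC clamp: 3' end CCC has 3 G/C ✓
Tm: Tm = 2·12 + 4·13 = 76°C ✓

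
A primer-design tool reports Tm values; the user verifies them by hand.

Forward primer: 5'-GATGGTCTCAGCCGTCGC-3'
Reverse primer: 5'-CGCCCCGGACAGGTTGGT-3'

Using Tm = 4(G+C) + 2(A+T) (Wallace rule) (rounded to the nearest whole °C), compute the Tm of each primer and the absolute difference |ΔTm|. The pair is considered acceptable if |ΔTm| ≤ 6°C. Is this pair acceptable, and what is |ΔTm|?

Forward: A=2 T=4 G=6 C=6 → Tm = 2·6 + 4·12 = 60°C.
Reverse: A=2 T=3 G=7 C=6 → Tm = 2·5 + 4·13 = 62°C.
|ΔTm| = |60 − 62| = 2°C, ≤ 6°C.

|ΔTm| = 2°C; the pair is acceptable.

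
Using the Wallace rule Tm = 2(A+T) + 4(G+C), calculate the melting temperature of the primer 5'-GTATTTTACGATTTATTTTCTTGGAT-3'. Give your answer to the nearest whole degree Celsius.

64°C

Base counts: A=5, T=15, G=4, C=2 (length 26).
Tm = 2·(5+15) + 4·(4+2) = 2·20 + 4·6 = 40 + 24 = 64°C.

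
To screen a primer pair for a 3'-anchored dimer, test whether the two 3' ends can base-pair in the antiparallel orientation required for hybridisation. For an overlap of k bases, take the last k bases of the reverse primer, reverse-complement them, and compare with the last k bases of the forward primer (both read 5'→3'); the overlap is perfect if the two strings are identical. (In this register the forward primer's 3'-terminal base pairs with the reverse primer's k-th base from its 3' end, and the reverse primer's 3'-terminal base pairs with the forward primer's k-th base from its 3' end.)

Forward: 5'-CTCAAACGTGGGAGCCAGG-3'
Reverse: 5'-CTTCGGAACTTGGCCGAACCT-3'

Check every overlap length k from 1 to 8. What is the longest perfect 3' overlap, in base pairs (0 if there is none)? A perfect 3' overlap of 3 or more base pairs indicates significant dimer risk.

Longest perfect overlap: 3 complementary base pairs; significant dimer risk (threshold 3).

Last 8 bases (5'→3') — forward …GAGCCAGG, reverse …CCGAACCT.
Reverse complement of the reverse primer's last 8 bases: AGGTTCGG; its first k bases are the reverse complement of the reverse primer's last k bases, so a perfect k-base overlap needs the forward primer's last k bases to equal them.
Comparing (forward last k vs required): k=1: G vs A ✗; k=2: GG vs AG ✗; k=3: AGG vs AGG ✓; k=4: CAGG vs AGGT ✗; k=5: CCAGG vs AGGTT ✗; k=6: GCCAGG vs AGGTTC ✗; k=7: AGCCAGG vs AGGTTCG ✗; k=8: GAGCCAGG vs AGGTTCGG ✗.
Only k = 3 is perfect, so the longest perfect 3' overlap is 3.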